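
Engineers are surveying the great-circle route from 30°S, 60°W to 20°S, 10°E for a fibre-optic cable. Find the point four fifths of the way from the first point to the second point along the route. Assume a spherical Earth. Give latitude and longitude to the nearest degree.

Write both endpoints as unit vectors p₁, p₂ with components (cos φ cos λ, cos φ sin λ, sin φ).
The central angle between the endpoints is δ = arccos(p₁·p₂) ≈ 1.105 rad (63.3°).
Interpolate at f = 4/5 with slerp weights a = sin((1−f)δ)/sin δ ≈ 0.245, b = sin(fδ)/sin δ ≈ 0.865.
p = a·p₁ + b·p₂ ≈ (0.907, -0.043, -0.419); φ = arcsin(p_z) ≈ -24.75°, λ = atan2(p_y, p_x) ≈ -2.70°.

≈ 25°S, 3°W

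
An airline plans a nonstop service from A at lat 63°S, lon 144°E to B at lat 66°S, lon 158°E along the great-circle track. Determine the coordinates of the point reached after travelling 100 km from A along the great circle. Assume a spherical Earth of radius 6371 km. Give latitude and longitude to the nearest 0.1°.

Write both endpoints as unit vectors p₁, p₂ with components (cos φ cos λ, cos φ sin λ, sin φ).
The central angle between the endpoints is δ = arccos(p₁·p₂) ≈ 0.117 rad (6.7°). The total great-circle distance is δ·R ≈ 0.117 × 6371 ≈ 746 km, so the target fraction is f = 100/746 ≈ 0.134.
Interpolate at f ≈ 0.134 with slerp weights a = sin((1−f)δ)/sin δ ≈ 0.867, b = sin(fδ)/sin δ ≈ 0.134.
p = a·p₁ + b·p₂ ≈ (-0.369, 0.252, -0.895); φ = arcsin(p_z) ≈ -63.48°, λ = atan2(p_y, p_x) ≈ 145.70°.

≈ lat 63.5°S, lon 145.7°E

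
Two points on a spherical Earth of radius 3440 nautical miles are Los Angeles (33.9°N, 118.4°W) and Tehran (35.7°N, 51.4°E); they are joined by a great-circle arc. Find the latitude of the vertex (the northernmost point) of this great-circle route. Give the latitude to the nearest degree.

The great circle lies in the plane with unit normal n̂ = (p₁ × p₂)/|p₁ × p₂|.
Here n̂_z ≈ +0.127; the vertex latitude is φ_max = arccos|n̂_z| ≈ 82.7°.
Check via Clairaut: cos φ_max = |cos φ₁| · sin C = cos(33.9°)·sin(8.8°) ≈ 0.127, again giving ≈ 82.7°.

≈ 83°N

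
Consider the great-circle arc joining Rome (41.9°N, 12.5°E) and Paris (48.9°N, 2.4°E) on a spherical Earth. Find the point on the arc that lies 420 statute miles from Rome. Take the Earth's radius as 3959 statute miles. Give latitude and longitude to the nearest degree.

≈ 46°N, 7°E

Convert each endpoint to a unit vector on the sphere (x = cos φ cos λ, y = cos φ sin λ, z = sin φ).
The central angle between the endpoints is δ = arccos(p₁·p₂) ≈ 0.174 rad (9.9°). The total great-circle distance is δ·R ≈ 0.174 × 3959 ≈ 687 mi, so the target fraction is f = 420/687 ≈ 0.611.
Interpolate at f ≈ 0.611 with slerp weights a = sin((1−f)δ)/sin δ ≈ 0.391, b = sin(fδ)/sin δ ≈ 0.613.
p = a·p₁ + b·p₂ ≈ (0.686, 0.080, 0.723); φ = arcsin(p_z) ≈ 46.28°, λ = atan2(p_y, p_x) ≈ 6.63°.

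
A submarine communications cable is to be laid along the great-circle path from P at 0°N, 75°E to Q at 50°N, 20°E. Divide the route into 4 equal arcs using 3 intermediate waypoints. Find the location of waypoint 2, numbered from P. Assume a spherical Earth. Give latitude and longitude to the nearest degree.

From cos δ = sin φ₁ sin φ₂ + cos φ₁ cos φ₂ cos Δλ, the central angle is δ ≈ 1.193 rad (68.4°).
Interpolate at f = 2/4 with slerp weights a = sin((1−f)δ)/sin δ ≈ 0.604, b = sin(fδ)/sin δ ≈ 0.604.
p = a·p₁ + b·p₂ ≈ (0.522, 0.717, 0.463); φ = arcsin(p_z) ≈ 27.58°, λ = atan2(p_y, p_x) ≈ 53.96°.

≈ 28°N, 54°E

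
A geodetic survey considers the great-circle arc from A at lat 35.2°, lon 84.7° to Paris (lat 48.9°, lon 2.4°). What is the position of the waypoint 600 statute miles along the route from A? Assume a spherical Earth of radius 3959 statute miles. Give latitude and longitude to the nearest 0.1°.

Convert each endpoint to a unit vector on the sphere (x = cos φ cos λ, y = cos φ sin λ, z = sin φ).
The central angle between the endpoints is δ = arccos(p₁·p₂) ≈ 1.040 rad (59.6°). The total great-circle distance is δ·R ≈ 1.040 × 3959 ≈ 4117 mi, so the target fraction is f = 600/4117 ≈ 0.146.
Interpolate at f ≈ 0.146 with slerp weights a = sin((1−f)δ)/sin δ ≈ 0.900, b = sin(fδ)/sin δ ≈ 0.175.
p = a·p₁ + b·p₂ ≈ (0.183, 0.737, 0.651); φ = arcsin(p_z) ≈ 40.59°, λ = atan2(p_y, p_x) ≈ 76.06°.

≈ lat 40.6°, lon 76.1°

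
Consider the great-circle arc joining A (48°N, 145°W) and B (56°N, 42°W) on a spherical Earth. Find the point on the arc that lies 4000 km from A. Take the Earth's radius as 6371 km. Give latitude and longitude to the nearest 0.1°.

≈ (64.5°N, 83.8°W)

The haversine formula gives a central angle δ ≈ 1.010 rad (57.9°) between the endpoints. The total great-circle distance is δ·R ≈ 1.010 × 6371 ≈ 6434 km, so the target fraction is f = 4000/6434 ≈ 0.622.
Interpolate at f ≈ 0.622 with slerp weights a = sin((1−f)δ)/sin δ ≈ 0.440, b = sin(fδ)/sin δ ≈ 0.694.
p = a·p₁ + b·p₂ ≈ (0.047, -0.429, 0.902); φ = arcsin(p_z) ≈ 64.46°, λ = atan2(p_y, p_x) ≈ -83.75°.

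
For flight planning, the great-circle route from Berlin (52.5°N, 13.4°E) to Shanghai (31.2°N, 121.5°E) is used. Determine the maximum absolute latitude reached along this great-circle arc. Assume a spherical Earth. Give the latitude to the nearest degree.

The great circle lies in the plane with unit normal n̂ = (p₁ × p₂)/|p₁ × p₂|.
Here n̂_z ≈ +0.511; the vertex latitude is φ_max = arccos|n̂_z| ≈ 59.3°.
Check via Clairaut: cos φ_max = |cos φ₁| · sin C = cos(52.5°)·sin(57.1°) ≈ 0.511, again giving ≈ 59.3°.

≈ 59°N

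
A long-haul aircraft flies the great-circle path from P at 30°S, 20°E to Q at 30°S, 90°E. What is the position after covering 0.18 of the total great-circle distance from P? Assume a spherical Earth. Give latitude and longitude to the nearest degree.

From cos δ = sin φ₁ sin φ₂ + cos φ₁ cos φ₂ cos Δλ, the central angle is δ ≈ 1.040 rad (59.6°).
Interpolate at f = 0.18 with slerp weights a = sin((1−f)δ)/sin δ ≈ 0.873, b = sin(fδ)/sin δ ≈ 0.216.
p = a·p₁ + b·p₂ ≈ (0.711, 0.446, -0.545); φ = arcsin(p_z) ≈ -32.99°, λ = atan2(p_y, p_x) ≈ 32.08°.

≈ 33°S, 32°E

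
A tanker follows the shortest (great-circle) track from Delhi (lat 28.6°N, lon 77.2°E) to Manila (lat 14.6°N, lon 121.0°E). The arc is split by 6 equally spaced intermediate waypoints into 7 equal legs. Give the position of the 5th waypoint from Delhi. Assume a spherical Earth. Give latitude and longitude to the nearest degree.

≈ lat 20°N, lon 109°E

The haversine formula gives a central angle δ ≈ 0.747 rad (42.8°) between the endpoints.
Interpolate at f = 5/7 with slerp weights a = sin((1−f)δ)/sin δ ≈ 0.312, b = sin(fδ)/sin δ ≈ 0.749.
p = a·p₁ + b·p₂ ≈ (-0.312, 0.888, 0.338); φ = arcsin(p_z) ≈ 19.75°, λ = atan2(p_y, p_x) ≈ 109.39°.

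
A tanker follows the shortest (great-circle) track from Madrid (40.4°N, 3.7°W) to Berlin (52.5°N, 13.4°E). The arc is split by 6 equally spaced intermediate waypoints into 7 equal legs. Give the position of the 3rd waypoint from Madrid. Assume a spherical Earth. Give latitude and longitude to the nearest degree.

≈ 46°N, 3°E

Write both endpoints as unit vectors p₁, p₂ with components (cos φ cos λ, cos φ sin λ, sin φ).
The central angle between the endpoints is δ = arccos(p₁·p₂) ≈ 0.293 rad (16.8°).
Interpolate at f = 3/7 with slerp weights a = sin((1−f)δ)/sin δ ≈ 0.577, b = sin(fδ)/sin δ ≈ 0.434.
p = a·p₁ + b·p₂ ≈ (0.695, 0.033, 0.718); φ = arcsin(p_z) ≈ 45.89°, λ = atan2(p_y, p_x) ≈ 2.70°.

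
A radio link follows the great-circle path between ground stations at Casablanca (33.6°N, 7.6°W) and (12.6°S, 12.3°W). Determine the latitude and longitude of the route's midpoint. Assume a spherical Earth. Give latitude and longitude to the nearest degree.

Convert each endpoint to a unit vector on the sphere (x = cos φ cos λ, y = cos φ sin λ, z = sin φ).
The central angle between the endpoints is δ = arccos(p₁·p₂) ≈ 0.810 rad (46.4°).
Interpolate at f = 1/2 with slerp weights a = sin((1−f)δ)/sin δ ≈ 0.544, b = sin(fδ)/sin δ ≈ 0.544.
p = a·p₁ + b·p₂ ≈ (0.968, -0.173, 0.182); φ = arcsin(p_z) ≈ 10.51°, λ = atan2(p_y, p_x) ≈ -10.14°.

≈ (11°N, 10°W)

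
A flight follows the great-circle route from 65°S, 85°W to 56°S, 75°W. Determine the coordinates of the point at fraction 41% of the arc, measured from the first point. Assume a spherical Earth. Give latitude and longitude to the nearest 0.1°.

≈ 61.4°S, 80.2°W

Write both endpoints as unit vectors p₁, p₂ with components (cos φ cos λ, cos φ sin λ, sin φ).
The central angle between the endpoints is δ = arccos(p₁·p₂) ≈ 0.179 rad (10.2°).
Interpolate at f = 0.41 with slerp weights a = sin((1−f)δ)/sin δ ≈ 0.592, b = sin(fδ)/sin δ ≈ 0.412.
p = a·p₁ + b·p₂ ≈ (0.081, -0.472, -0.878); φ = arcsin(p_z) ≈ -61.40°, λ = atan2(p_y, p_x) ≈ -80.21°.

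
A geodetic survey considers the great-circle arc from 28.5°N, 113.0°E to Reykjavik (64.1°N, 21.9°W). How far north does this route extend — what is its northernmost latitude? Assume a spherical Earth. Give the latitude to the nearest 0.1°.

≈ 74.0°N

The great circle lies in the plane with unit normal n̂ = (p₁ × p₂)/|p₁ × p₂|.
Here n̂_z ≈ -0.275; the vertex latitude is φ_max = arccos|n̂_z| ≈ 74.0°.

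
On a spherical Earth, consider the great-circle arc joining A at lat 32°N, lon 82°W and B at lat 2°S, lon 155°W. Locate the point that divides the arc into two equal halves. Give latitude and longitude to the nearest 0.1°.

Write both endpoints as unit vectors p₁, p₂ with components (cos φ cos λ, cos φ sin λ, sin φ).
The central angle between the endpoints is δ = arccos(p₁·p₂) ≈ 1.339 rad (76.7°).
Interpolate at f = 1/2 with slerp weights a = sin((1−f)δ)/sin δ ≈ 0.638, b = sin(fδ)/sin δ ≈ 0.638.
p = a·p₁ + b·p₂ ≈ (-0.502, -0.805, 0.316); φ = arcsin(p_z) ≈ 18.40°, λ = atan2(p_y, p_x) ≈ -121.97°.

≈ lat 18.4°N, lon 122.0°W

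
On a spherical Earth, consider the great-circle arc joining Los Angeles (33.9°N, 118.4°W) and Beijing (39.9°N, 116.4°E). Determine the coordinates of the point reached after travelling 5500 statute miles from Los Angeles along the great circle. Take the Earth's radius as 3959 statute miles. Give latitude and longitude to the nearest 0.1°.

≈ 47.5°N, 127.4°E

The haversine formula gives a central angle δ ≈ 1.580 rad (90.5°) between the endpoints. The total great-circle distance is δ·R ≈ 1.580 × 3959 ≈ 6256 mi, so the target fraction is f = 5500/6256 ≈ 0.879.
Interpolate at f ≈ 0.879 with slerp weights a = sin((1−f)δ)/sin δ ≈ 0.190, b = sin(fδ)/sin δ ≈ 0.984.
p = a·p₁ + b·p₂ ≈ (-0.410, 0.537, 0.737); φ = arcsin(p_z) ≈ 47.45°, λ = atan2(p_y, p_x) ≈ 127.37°.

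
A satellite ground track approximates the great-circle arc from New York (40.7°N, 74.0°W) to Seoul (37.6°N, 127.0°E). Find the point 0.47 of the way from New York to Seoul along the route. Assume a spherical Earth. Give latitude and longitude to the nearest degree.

Convert each endpoint to a unit vector on the sphere (x = cos φ cos λ, y = cos φ sin λ, z = sin φ).
The central angle between the endpoints is δ = arccos(p₁·p₂) ≈ 1.734 rad (99.4°).
Interpolate at f = 0.47 with slerp weights a = sin((1−f)δ)/sin δ ≈ 0.806, b = sin(fδ)/sin δ ≈ 0.738.
p = a·p₁ + b·p₂ ≈ (-0.183, -0.121, 0.976); φ = arcsin(p_z) ≈ 77.33°, λ = atan2(p_y, p_x) ≈ -146.68°.

≈ (77°N, 147°W)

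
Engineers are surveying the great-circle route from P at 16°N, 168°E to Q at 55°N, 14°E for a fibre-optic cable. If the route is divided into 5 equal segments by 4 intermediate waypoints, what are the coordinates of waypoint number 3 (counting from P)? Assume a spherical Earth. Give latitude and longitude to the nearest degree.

From cos δ = sin φ₁ sin φ₂ + cos φ₁ cos φ₂ cos Δλ, the central angle is δ ≈ 1.844 rad (105.7°).
Interpolate at f = 3/5 with slerp weights a = sin((1−f)δ)/sin δ ≈ 0.698, b = sin(fδ)/sin δ ≈ 0.929.
p = a·p₁ + b·p₂ ≈ (-0.140, 0.268, 0.953); φ = arcsin(p_z) ≈ 72.38°, λ = atan2(p_y, p_x) ≈ 117.53°.

≈ 72°N, 118°E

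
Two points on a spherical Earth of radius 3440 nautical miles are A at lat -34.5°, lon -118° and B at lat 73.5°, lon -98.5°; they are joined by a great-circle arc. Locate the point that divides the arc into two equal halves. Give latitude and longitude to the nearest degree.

≈ lat 20°, lon -113°

Write both endpoints as unit vectors p₁, p₂ with components (cos φ cos λ, cos φ sin λ, sin φ).
The central angle between the endpoints is δ = arccos(p₁·p₂) ≈ 1.899 rad (108.8°).
Interpolate at f = 1/2 with slerp weights a = sin((1−f)δ)/sin δ ≈ 0.859, b = sin(fδ)/sin δ ≈ 0.859.
p = a·p₁ + b·p₂ ≈ (-0.368, -0.866, 0.337); φ = arcsin(p_z) ≈ 19.70°, λ = atan2(p_y, p_x) ≈ -113.04°.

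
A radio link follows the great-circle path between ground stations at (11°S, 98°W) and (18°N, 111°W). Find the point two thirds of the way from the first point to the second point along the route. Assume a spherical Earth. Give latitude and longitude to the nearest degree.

Convert each endpoint to a unit vector on the sphere (x = cos φ cos λ, y = cos φ sin λ, z = sin φ).
The central angle between the endpoints is δ = arccos(p₁·p₂) ≈ 0.553 rad (31.7°).
Interpolate at f = 2/3 with slerp weights a = sin((1−f)δ)/sin δ ≈ 0.349, b = sin(fδ)/sin δ ≈ 0.686.
p = a·p₁ + b·p₂ ≈ (-0.282, -0.948, 0.145); φ = arcsin(p_z) ≈ 8.36°, λ = atan2(p_y, p_x) ≈ -106.53°.

≈ (8°N, 107°W)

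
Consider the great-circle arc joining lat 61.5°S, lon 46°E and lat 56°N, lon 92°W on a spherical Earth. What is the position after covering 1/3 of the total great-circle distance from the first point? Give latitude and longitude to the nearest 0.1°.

Write both endpoints as unit vectors p₁, p₂ with components (cos φ cos λ, cos φ sin λ, sin φ).
The central angle between the endpoints is δ = arccos(p₁·p₂) ≈ 2.757 rad (158.0°).
Interpolate at f = 1/3 with slerp weights a = sin((1−f)δ)/sin δ ≈ 2.569, b = sin(fδ)/sin δ ≈ 2.118.
p = a·p₁ + b·p₂ ≈ (0.810, -0.302, -0.502); φ = arcsin(p_z) ≈ -30.16°, λ = atan2(p_y, p_x) ≈ -20.41°.

≈ lat 30.2°S, lon 20.4°W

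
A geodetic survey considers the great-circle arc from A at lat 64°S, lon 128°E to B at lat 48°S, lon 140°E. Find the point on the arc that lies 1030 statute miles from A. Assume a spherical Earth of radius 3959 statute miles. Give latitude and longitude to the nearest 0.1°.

≈ lat 50.3°S, lon 138.9°E

Convert each endpoint to a unit vector on the sphere (x = cos φ cos λ, y = cos φ sin λ, z = sin φ).
The central angle between the endpoints is δ = arccos(p₁·p₂) ≈ 0.302 rad (17.3°). The total great-circle distance is δ·R ≈ 0.302 × 3959 ≈ 1194 mi, so the target fraction is f = 1030/1194 ≈ 0.863.
Interpolate at f ≈ 0.863 with slerp weights a = sin((1−f)δ)/sin δ ≈ 0.140, b = sin(fδ)/sin δ ≈ 0.866.
p = a·p₁ + b·p₂ ≈ (-0.482, 0.421, -0.769); φ = arcsin(p_z) ≈ -50.26°, λ = atan2(p_y, p_x) ≈ 138.86°.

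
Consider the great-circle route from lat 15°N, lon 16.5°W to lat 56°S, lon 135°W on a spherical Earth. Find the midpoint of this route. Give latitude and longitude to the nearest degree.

≈ lat 34°S, lon 52°W

Convert each endpoint to a unit vector on the sphere (x = cos φ cos λ, y = cos φ sin λ, z = sin φ).
The central angle between the endpoints is δ = arccos(p₁·p₂) ≈ 2.063 rad (118.2°).
Interpolate at f = 1/2 with slerp weights a = sin((1−f)δ)/sin δ ≈ 0.973, b = sin(fδ)/sin δ ≈ 0.973.
p = a·p₁ + b·p₂ ≈ (0.517, -0.652, -0.555); φ = arcsin(p_z) ≈ -33.71°, λ = atan2(p_y, p_x) ≈ -51.61°.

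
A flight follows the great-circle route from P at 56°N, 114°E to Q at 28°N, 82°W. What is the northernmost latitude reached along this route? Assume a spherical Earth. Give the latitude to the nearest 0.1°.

≈ 82.1°N

The great circle lies in the plane with unit normal n̂ = (p₁ × p₂)/|p₁ × p₂|.
Here n̂_z ≈ +0.137; the vertex latitude is φ_max = arccos|n̂_z| ≈ 82.1°.
Check via Clairaut: cos φ_max = |cos φ₁| · sin C = cos(56.0°)·sin(14.1°) ≈ 0.137, again giving ≈ 82.1°.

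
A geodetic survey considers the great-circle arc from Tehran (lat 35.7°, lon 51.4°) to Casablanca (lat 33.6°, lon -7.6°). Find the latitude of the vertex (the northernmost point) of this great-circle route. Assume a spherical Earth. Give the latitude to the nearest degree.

≈ 39°

The great circle lies in the plane with unit normal n̂ = (p₁ × p₂)/|p₁ × p₂|.
Here n̂_z ≈ -0.782; the vertex latitude is φ_max = arccos|n̂_z| ≈ 38.5°.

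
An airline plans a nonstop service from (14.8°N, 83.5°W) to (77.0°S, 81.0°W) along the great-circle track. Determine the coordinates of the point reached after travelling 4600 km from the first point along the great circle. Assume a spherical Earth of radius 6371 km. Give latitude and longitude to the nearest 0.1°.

≈ (26.6°S, 83.1°W)

The haversine formula gives a central angle δ ≈ 1.602 rad (91.8°) between the endpoints. The total great-circle distance is δ·R ≈ 1.602 × 6371 ≈ 10209 km, so the target fraction is f = 4600/10209 ≈ 0.451.
Interpolate at f ≈ 0.451 with slerp weights a = sin((1−f)δ)/sin δ ≈ 0.771, b = sin(fδ)/sin δ ≈ 0.661.
p = a·p₁ + b·p₂ ≈ (0.108, -0.888, -0.447); φ = arcsin(p_z) ≈ -26.57°, λ = atan2(p_y, p_x) ≈ -83.08°.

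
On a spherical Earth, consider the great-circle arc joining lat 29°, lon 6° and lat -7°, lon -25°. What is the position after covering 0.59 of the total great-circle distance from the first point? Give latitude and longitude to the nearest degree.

Convert each endpoint to a unit vector on the sphere (x = cos φ cos λ, y = cos φ sin λ, z = sin φ).
The central angle between the endpoints is δ = arccos(p₁·p₂) ≈ 0.816 rad (46.8°).
Interpolate at f = 0.59 with slerp weights a = sin((1−f)δ)/sin δ ≈ 0.451, b = sin(fδ)/sin δ ≈ 0.636.
p = a·p₁ + b·p₂ ≈ (0.964, -0.225, 0.141); φ = arcsin(p_z) ≈ 8.11°, λ = atan2(p_y, p_x) ≈ -13.16°.

≈ lat 8°, lon -13°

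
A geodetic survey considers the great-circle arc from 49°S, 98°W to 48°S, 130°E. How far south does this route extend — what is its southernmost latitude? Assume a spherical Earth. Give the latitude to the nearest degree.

The great circle lies in the plane with unit normal n̂ = (p₁ × p₂)/|p₁ × p₂|.
Here n̂_z ≈ -0.339; the vertex latitude is φ_max = arccos|n̂_z| ≈ 70.2°.

≈ 70°S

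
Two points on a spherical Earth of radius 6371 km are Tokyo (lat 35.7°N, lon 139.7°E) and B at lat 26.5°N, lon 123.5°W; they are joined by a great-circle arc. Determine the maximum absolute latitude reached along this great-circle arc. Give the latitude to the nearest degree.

The great circle lies in the plane with unit normal n̂ = (p₁ × p₂)/|p₁ × p₂|.
Here n̂_z ≈ +0.733; the vertex latitude is φ_max = arccos|n̂_z| ≈ 42.9°.
Check via Clairaut: cos φ_max = |cos φ₁| · sin C = cos(35.7°)·sin(64.5°) ≈ 0.733, again giving ≈ 42.9°.

≈ 43°N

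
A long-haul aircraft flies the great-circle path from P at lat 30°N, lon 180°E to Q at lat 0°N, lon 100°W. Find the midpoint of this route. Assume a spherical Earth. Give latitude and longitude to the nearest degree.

From cos δ = sin φ₁ sin φ₂ + cos φ₁ cos φ₂ cos Δλ, the central angle is δ ≈ 1.420 rad (81.4°).
Interpolate at f = 1/2 with slerp weights a = sin((1−f)δ)/sin δ ≈ 0.659, b = sin(fδ)/sin δ ≈ 0.659.
p = a·p₁ + b·p₂ ≈ (-0.685, -0.649, 0.330); φ = arcsin(p_z) ≈ 19.25°, λ = atan2(p_y, p_x) ≈ -136.55°.

≈ lat 19°N, lon 137°W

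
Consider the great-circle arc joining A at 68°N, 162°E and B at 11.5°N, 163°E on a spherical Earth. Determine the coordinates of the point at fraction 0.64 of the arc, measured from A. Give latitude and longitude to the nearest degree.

≈ 32°N, 163°E

Convert each endpoint to a unit vector on the sphere (x = cos φ cos λ, y = cos φ sin λ, z = sin φ).
The central angle between the endpoints is δ = arccos(p₁·p₂) ≈ 0.986 rad (56.5°).
Interpolate at f = 0.64 with slerp weights a = sin((1−f)δ)/sin δ ≈ 0.417, b = sin(fδ)/sin δ ≈ 0.708.
p = a·p₁ + b·p₂ ≈ (-0.812, 0.251, 0.528); φ = arcsin(p_z) ≈ 31.84°, λ = atan2(p_y, p_x) ≈ 162.82°.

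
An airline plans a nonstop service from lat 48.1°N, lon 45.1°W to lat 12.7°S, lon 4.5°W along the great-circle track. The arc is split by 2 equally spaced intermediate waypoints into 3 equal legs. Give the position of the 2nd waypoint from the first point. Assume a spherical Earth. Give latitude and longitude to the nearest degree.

≈ lat 8°N, lon 15°W

Convert each endpoint to a unit vector on the sphere (x = cos φ cos λ, y = cos φ sin λ, z = sin φ).
The central angle between the endpoints is δ = arccos(p₁·p₂) ≈ 1.233 rad (70.7°).
Interpolate at f = 2/3 with slerp weights a = sin((1−f)δ)/sin δ ≈ 0.424, b = sin(fδ)/sin δ ≈ 0.776.
p = a·p₁ + b·p₂ ≈ (0.955, -0.260, 0.145); φ = arcsin(p_z) ≈ 8.31°, λ = atan2(p_y, p_x) ≈ -15.22°.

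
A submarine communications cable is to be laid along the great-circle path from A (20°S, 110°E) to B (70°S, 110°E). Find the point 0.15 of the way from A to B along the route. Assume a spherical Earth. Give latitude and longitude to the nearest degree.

≈ (27°S, 110°E)

The haversine formula gives a central angle δ ≈ 0.873 rad (50.0°) between the endpoints.
Interpolate at f = 0.15 with slerp weights a = sin((1−f)δ)/sin δ ≈ 0.882, b = sin(fδ)/sin δ ≈ 0.170.
p = a·p₁ + b·p₂ ≈ (-0.303, 0.834, -0.462); φ = arcsin(p_z) ≈ -27.50°, λ = atan2(p_y, p_x) ≈ 110.00°.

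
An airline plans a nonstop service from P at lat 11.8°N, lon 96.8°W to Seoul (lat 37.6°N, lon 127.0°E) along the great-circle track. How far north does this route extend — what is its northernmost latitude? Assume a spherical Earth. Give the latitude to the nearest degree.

The great circle lies in the plane with unit normal n̂ = (p₁ × p₂)/|p₁ × p₂|.
Here n̂_z ≈ -0.596; the vertex latitude is φ_max = arccos|n̂_z| ≈ 53.4°.
Check via Clairaut: cos φ_max = |cos φ₁| · sin C = cos(11.8°)·sin(37.5°) ≈ 0.596, again giving ≈ 53.4°.

≈ 53°N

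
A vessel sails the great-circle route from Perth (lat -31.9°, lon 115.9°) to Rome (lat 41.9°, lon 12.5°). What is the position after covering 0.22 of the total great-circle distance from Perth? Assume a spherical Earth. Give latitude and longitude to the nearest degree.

Convert each endpoint to a unit vector on the sphere (x = cos φ cos λ, y = cos φ sin λ, z = sin φ).
The central angle between the endpoints is δ = arccos(p₁·p₂) ≈ 2.094 rad (120.0°).
Interpolate at f = 0.22 with slerp weights a = sin((1−f)δ)/sin δ ≈ 1.152, b = sin(fδ)/sin δ ≈ 0.513.
p = a·p₁ + b·p₂ ≈ (-0.054, 0.962, -0.266); φ = arcsin(p_z) ≈ -15.43°, λ = atan2(p_y, p_x) ≈ 93.23°.

≈ lat -15°, lon 93°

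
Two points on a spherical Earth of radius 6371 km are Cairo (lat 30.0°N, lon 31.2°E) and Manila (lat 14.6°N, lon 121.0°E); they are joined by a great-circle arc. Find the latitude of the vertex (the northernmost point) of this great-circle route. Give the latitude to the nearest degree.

≈ 32°N

The great circle lies in the plane with unit normal n̂ = (p₁ × p₂)/|p₁ × p₂|.
Here n̂_z ≈ +0.845; the vertex latitude is φ_max = arccos|n̂_z| ≈ 32.3°.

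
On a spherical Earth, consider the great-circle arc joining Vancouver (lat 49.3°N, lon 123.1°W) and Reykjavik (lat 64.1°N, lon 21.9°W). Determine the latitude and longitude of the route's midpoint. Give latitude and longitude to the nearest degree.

Write both endpoints as unit vectors p₁, p₂ with components (cos φ cos λ, cos φ sin λ, sin φ).
The central angle between the endpoints is δ = arccos(p₁·p₂) ≈ 0.894 rad (51.2°).
Interpolate at f = 1/2 with slerp weights a = sin((1−f)δ)/sin δ ≈ 0.554, b = sin(fδ)/sin δ ≈ 0.554.
p = a·p₁ + b·p₂ ≈ (0.027, -0.393, 0.919); φ = arcsin(p_z) ≈ 66.79°, λ = atan2(p_y, p_x) ≈ -86.03°.

≈ lat 67°N, lon 86°W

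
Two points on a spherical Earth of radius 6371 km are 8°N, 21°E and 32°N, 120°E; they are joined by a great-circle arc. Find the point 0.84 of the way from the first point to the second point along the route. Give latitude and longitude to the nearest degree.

Write both endpoints as unit vectors p₁, p₂ with components (cos φ cos λ, cos φ sin λ, sin φ).
The central angle between the endpoints is δ = arccos(p₁·p₂) ≈ 1.628 rad (93.3°).
Interpolate at f = 0.84 with slerp weights a = sin((1−f)δ)/sin δ ≈ 0.258, b = sin(fδ)/sin δ ≈ 0.981.
p = a·p₁ + b·p₂ ≈ (-0.177, 0.812, 0.556); φ = arcsin(p_z) ≈ 33.77°, λ = atan2(p_y, p_x) ≈ 102.33°.

≈ 34°N, 102°E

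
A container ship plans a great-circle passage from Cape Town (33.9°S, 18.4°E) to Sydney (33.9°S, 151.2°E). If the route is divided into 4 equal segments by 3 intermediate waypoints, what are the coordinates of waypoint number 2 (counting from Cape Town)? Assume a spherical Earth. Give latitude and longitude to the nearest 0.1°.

≈ 59.2°S, 84.8°E

From cos δ = sin φ₁ sin φ₂ + cos φ₁ cos φ₂ cos Δλ, the central angle is δ ≈ 1.728 rad (99.0°).
Interpolate at f = 2/4 with slerp weights a = sin((1−f)δ)/sin δ ≈ 0.770, b = sin(fδ)/sin δ ≈ 0.770.
p = a·p₁ + b·p₂ ≈ (0.046, 0.510, -0.859); φ = arcsin(p_z) ≈ -59.21°, λ = atan2(p_y, p_x) ≈ 84.80°.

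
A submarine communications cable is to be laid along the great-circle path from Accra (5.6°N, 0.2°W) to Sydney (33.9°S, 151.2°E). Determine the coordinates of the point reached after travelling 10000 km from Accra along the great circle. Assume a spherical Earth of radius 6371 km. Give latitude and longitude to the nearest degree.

≈ 50°S, 83°E

Convert each endpoint to a unit vector on the sphere (x = cos φ cos λ, y = cos φ sin λ, z = sin φ).
The central angle between the endpoints is δ = arccos(p₁·p₂) ≈ 2.465 rad (141.2°). The total great-circle distance is δ·R ≈ 2.465 × 6371 ≈ 15704 km, so the target fraction is f = 10000/15704 ≈ 0.637.
Interpolate at f ≈ 0.637 with slerp weights a = sin((1−f)δ)/sin δ ≈ 1.246, b = sin(fδ)/sin δ ≈ 1.597.
p = a·p₁ + b·p₂ ≈ (0.079, 0.634, -0.769); φ = arcsin(p_z) ≈ -50.27°, λ = atan2(p_y, p_x) ≈ 82.92°.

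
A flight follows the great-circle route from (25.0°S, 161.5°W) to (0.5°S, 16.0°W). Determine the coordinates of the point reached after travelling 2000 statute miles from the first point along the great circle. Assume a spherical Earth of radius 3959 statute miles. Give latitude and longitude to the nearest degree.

Convert each endpoint to a unit vector on the sphere (x = cos φ cos λ, y = cos φ sin λ, z = sin φ).
The central angle between the endpoints is δ = arccos(p₁·p₂) ≈ 2.409 rad (138.0°). The total great-circle distance is δ·R ≈ 2.409 × 3959 ≈ 9536 mi, so the target fraction is f = 2000/9536 ≈ 0.210.
Interpolate at f ≈ 0.210 with slerp weights a = sin((1−f)δ)/sin δ ≈ 1.413, b = sin(fδ)/sin δ ≈ 0.723.
p = a·p₁ + b·p₂ ≈ (-0.519, -0.606, -0.603); φ = arcsin(p_z) ≈ -37.11°, λ = atan2(p_y, p_x) ≈ -130.59°.

≈ (37°S, 131°W)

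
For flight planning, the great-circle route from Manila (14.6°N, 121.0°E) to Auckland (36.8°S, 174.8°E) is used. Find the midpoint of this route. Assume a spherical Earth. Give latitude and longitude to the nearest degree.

≈ (12°S, 145°E)

Write both endpoints as unit vectors p₁, p₂ with components (cos φ cos λ, cos φ sin λ, sin φ).
The central angle between the endpoints is δ = arccos(p₁·p₂) ≈ 1.259 rad (72.1°).
Interpolate at f = 1/2 with slerp weights a = sin((1−f)δ)/sin δ ≈ 0.619, b = sin(fδ)/sin δ ≈ 0.619.
p = a·p₁ + b·p₂ ≈ (-0.802, 0.558, -0.215); φ = arcsin(p_z) ≈ -12.39°, λ = atan2(p_y, p_x) ≈ 145.16°.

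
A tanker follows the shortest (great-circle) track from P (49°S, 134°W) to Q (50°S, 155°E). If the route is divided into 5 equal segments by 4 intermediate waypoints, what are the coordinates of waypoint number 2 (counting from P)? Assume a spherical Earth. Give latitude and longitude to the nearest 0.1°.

≈ (54.8°S, 161.4°W)

Convert each endpoint to a unit vector on the sphere (x = cos φ cos λ, y = cos φ sin λ, z = sin φ).
The central angle between the endpoints is δ = arccos(p₁·p₂) ≈ 0.774 rad (44.3°).
Interpolate at f = 2/5 with slerp weights a = sin((1−f)δ)/sin δ ≈ 0.641, b = sin(fδ)/sin δ ≈ 0.436.
p = a·p₁ + b·p₂ ≈ (-0.546, -0.184, -0.817); φ = arcsin(p_z) ≈ -54.83°, λ = atan2(p_y, p_x) ≈ -161.38°.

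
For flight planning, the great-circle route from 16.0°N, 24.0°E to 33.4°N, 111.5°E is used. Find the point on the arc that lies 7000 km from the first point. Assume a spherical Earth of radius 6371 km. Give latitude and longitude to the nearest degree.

≈ 35°N, 92°E

Convert each endpoint to a unit vector on the sphere (x = cos φ cos λ, y = cos φ sin λ, z = sin φ).
The central angle between the endpoints is δ = arccos(p₁·p₂) ≈ 1.383 rad (79.2°). The total great-circle distance is δ·R ≈ 1.383 × 6371 ≈ 8811 km, so the target fraction is f = 7000/8811 ≈ 0.794.
Interpolate at f ≈ 0.794 with slerp weights a = sin((1−f)δ)/sin δ ≈ 0.285, b = sin(fδ)/sin δ ≈ 0.907.
p = a·p₁ + b·p₂ ≈ (-0.027, 0.816, 0.578); φ = arcsin(p_z) ≈ 35.29°, λ = atan2(p_y, p_x) ≈ 91.88°.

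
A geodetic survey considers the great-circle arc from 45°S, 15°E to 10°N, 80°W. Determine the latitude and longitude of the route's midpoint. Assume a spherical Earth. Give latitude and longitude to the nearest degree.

From cos δ = sin φ₁ sin φ₂ + cos φ₁ cos φ₂ cos Δλ, the central angle is δ ≈ 1.755 rad (100.6°).
Interpolate at f = 1/2 with slerp weights a = sin((1−f)δ)/sin δ ≈ 0.783, b = sin(fδ)/sin δ ≈ 0.783.
p = a·p₁ + b·p₂ ≈ (0.668, -0.616, -0.417); φ = arcsin(p_z) ≈ -24.67°, λ = atan2(p_y, p_x) ≈ -42.66°.

≈ 25°S, 43°W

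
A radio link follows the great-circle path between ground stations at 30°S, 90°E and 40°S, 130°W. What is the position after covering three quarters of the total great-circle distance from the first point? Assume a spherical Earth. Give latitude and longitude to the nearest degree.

≈ 58°S, 157°W

Convert each endpoint to a unit vector on the sphere (x = cos φ cos λ, y = cos φ sin λ, z = sin φ).
The central angle between the endpoints is δ = arccos(p₁·p₂) ≈ 1.759 rad (100.8°).
Interpolate at f = 3/4 with slerp weights a = sin((1−f)δ)/sin δ ≈ 0.433, b = sin(fδ)/sin δ ≈ 0.986.
p = a·p₁ + b·p₂ ≈ (-0.485, -0.203, -0.850); φ = arcsin(p_z) ≈ -58.25°, λ = atan2(p_y, p_x) ≈ -157.28°.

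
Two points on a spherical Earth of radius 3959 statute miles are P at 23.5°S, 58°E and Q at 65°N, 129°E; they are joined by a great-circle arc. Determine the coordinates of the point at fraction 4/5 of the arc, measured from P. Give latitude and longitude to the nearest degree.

≈ 51°N, 99°E

From cos δ = sin φ₁ sin φ₂ + cos φ₁ cos φ₂ cos Δλ, the central angle is δ ≈ 1.808 rad (103.6°).
Interpolate at f = 4/5 with slerp weights a = sin((1−f)δ)/sin δ ≈ 0.364, b = sin(fδ)/sin δ ≈ 1.021.
p = a·p₁ + b·p₂ ≈ (-0.095, 0.618, 0.780); φ = arcsin(p_z) ≈ 51.27°, λ = atan2(p_y, p_x) ≈ 98.70°.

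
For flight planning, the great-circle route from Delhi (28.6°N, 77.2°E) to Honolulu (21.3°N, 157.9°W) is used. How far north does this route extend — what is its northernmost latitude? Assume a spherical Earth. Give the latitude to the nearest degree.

The great circle lies in the plane with unit normal n̂ = (p₁ × p₂)/|p₁ × p₂|.
Here n̂_z ≈ +0.702; the vertex latitude is φ_max = arccos|n̂_z| ≈ 45.4°.
Check via Clairaut: cos φ_max = |cos φ₁| · sin C = cos(28.6°)·sin(53.1°) ≈ 0.702, again giving ≈ 45.4°.

≈ 45°N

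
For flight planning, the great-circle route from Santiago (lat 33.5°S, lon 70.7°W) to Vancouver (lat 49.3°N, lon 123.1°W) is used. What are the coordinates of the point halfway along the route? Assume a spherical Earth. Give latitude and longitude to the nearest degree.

≈ lat 9°N, lon 93°W

Write both endpoints as unit vectors p₁, p₂ with components (cos φ cos λ, cos φ sin λ, sin φ).
The central angle between the endpoints is δ = arccos(p₁·p₂) ≈ 1.658 rad (95.0°).
Interpolate at f = 1/2 with slerp weights a = sin((1−f)δ)/sin δ ≈ 0.740, b = sin(fδ)/sin δ ≈ 0.740.
p = a·p₁ + b·p₂ ≈ (-0.060, -0.986, 0.153); φ = arcsin(p_z) ≈ 8.78°, λ = atan2(p_y, p_x) ≈ -93.46°.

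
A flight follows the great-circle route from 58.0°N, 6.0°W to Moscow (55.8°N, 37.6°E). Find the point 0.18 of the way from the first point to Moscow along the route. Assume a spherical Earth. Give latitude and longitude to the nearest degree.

≈ 59°N, 2°E

Write both endpoints as unit vectors p₁, p₂ with components (cos φ cos λ, cos φ sin λ, sin φ).
The central angle between the endpoints is δ = arccos(p₁·p₂) ≈ 0.410 rad (23.5°).
Interpolate at f = 0.18 with slerp weights a = sin((1−f)δ)/sin δ ≈ 0.828, b = sin(fδ)/sin δ ≈ 0.185.
p = a·p₁ + b·p₂ ≈ (0.519, 0.018, 0.855); φ = arcsin(p_z) ≈ 58.74°, λ = atan2(p_y, p_x) ≈ 1.94°.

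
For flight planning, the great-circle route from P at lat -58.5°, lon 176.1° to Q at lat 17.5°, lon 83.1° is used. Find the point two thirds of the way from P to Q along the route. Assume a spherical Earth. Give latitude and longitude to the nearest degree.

The haversine formula gives a central angle δ ≈ 1.857 rad (106.4°) between the endpoints.
Interpolate at f = 2/3 with slerp weights a = sin((1−f)δ)/sin δ ≈ 0.605, b = sin(fδ)/sin δ ≈ 0.985.
p = a·p₁ + b·p₂ ≈ (-0.202, 0.954, -0.219); φ = arcsin(p_z) ≈ -12.68°, λ = atan2(p_y, p_x) ≈ 101.98°.

≈ lat -13°, lon 102°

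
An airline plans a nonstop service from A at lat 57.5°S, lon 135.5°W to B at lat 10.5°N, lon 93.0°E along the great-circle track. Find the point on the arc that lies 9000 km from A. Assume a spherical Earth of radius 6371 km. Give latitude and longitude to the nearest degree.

≈ lat 24°S, lon 112°E

Convert each endpoint to a unit vector on the sphere (x = cos φ cos λ, y = cos φ sin λ, z = sin φ).
The central angle between the endpoints is δ = arccos(p₁·p₂) ≈ 2.099 rad (120.2°). The total great-circle distance is δ·R ≈ 2.099 × 6371 ≈ 13371 km, so the target fraction is f = 9000/13371 ≈ 0.673.
Interpolate at f ≈ 0.673 with slerp weights a = sin((1−f)δ)/sin δ ≈ 0.733, b = sin(fδ)/sin δ ≈ 1.143.
p = a·p₁ + b·p₂ ≈ (-0.340, 0.846, -0.410); φ = arcsin(p_z) ≈ -24.22°, λ = atan2(p_y, p_x) ≈ 111.88°.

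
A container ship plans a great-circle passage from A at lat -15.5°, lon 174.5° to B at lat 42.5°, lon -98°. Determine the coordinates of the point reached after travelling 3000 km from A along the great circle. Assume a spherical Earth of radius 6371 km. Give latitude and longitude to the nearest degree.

≈ lat 3°, lon -166°

Write both endpoints as unit vectors p₁, p₂ with components (cos φ cos λ, cos φ sin λ, sin φ).
The central angle between the endpoints is δ = arccos(p₁·p₂) ≈ 1.721 rad (98.6°). The total great-circle distance is δ·R ≈ 1.721 × 6371 ≈ 10964 km, so the target fraction is f = 3000/10964 ≈ 0.274.
Interpolate at f ≈ 0.274 with slerp weights a = sin((1−f)δ)/sin δ ≈ 0.960, b = sin(fδ)/sin δ ≈ 0.459.
p = a·p₁ + b·p₂ ≈ (-0.968, -0.246, 0.053); φ = arcsin(p_z) ≈ 3.07°, λ = atan2(p_y, p_x) ≈ -165.72°.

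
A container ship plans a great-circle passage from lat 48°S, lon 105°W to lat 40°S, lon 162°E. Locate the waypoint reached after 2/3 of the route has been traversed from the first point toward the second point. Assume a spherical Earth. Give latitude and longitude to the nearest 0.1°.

From cos δ = sin φ₁ sin φ₂ + cos φ₁ cos φ₂ cos Δλ, the central angle is δ ≈ 1.103 rad (63.2°).
Interpolate at f = 2/3 with slerp weights a = sin((1−f)δ)/sin δ ≈ 0.403, b = sin(fδ)/sin δ ≈ 0.752.
p = a·p₁ + b·p₂ ≈ (-0.617, -0.082, -0.782); φ = arcsin(p_z) ≈ -51.48°, λ = atan2(p_y, p_x) ≈ -172.40°.

≈ lat 51.5°S, lon 172.4°W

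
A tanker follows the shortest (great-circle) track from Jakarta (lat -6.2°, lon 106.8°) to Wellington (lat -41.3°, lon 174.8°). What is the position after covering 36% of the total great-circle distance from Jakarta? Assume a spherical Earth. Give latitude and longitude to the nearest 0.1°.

The haversine formula gives a central angle δ ≈ 1.212 rad (69.4°) between the endpoints.
Interpolate at f = 0.36 with slerp weights a = sin((1−f)δ)/sin δ ≈ 0.748, b = sin(fδ)/sin δ ≈ 0.451.
p = a·p₁ + b·p₂ ≈ (-0.553, 0.742, -0.379); φ = arcsin(p_z) ≈ -22.25°, λ = atan2(p_y, p_x) ≈ 126.66°.

≈ lat -22.3°, lon 126.7°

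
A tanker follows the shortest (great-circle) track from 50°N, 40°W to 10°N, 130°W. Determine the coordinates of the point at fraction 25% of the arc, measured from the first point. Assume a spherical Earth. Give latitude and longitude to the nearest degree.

≈ 48°N, 71°W

The haversine formula gives a central angle δ ≈ 1.437 rad (82.4°) between the endpoints.
Interpolate at f = 0.25 with slerp weights a = sin((1−f)δ)/sin δ ≈ 0.889, b = sin(fδ)/sin δ ≈ 0.355.
p = a·p₁ + b·p₂ ≈ (0.213, -0.635, 0.743); φ = arcsin(p_z) ≈ 47.95°, λ = atan2(p_y, p_x) ≈ -71.45°.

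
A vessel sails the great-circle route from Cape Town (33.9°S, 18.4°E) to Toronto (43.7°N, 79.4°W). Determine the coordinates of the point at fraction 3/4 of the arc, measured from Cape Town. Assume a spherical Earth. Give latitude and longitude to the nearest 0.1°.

From cos δ = sin φ₁ sin φ₂ + cos φ₁ cos φ₂ cos Δλ, the central angle is δ ≈ 2.056 rad (117.8°).
Interpolate at f = 3/4 with slerp weights a = sin((1−f)δ)/sin δ ≈ 0.556, b = sin(fδ)/sin δ ≈ 1.130.
p = a·p₁ + b·p₂ ≈ (0.588, -0.658, 0.471); φ = arcsin(p_z) ≈ 28.08°, λ = atan2(p_y, p_x) ≈ -48.18°.

≈ 28.1°N, 48.2°W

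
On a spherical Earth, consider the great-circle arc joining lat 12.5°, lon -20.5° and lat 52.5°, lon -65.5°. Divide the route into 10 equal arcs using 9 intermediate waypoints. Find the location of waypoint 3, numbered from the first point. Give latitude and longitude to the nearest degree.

The haversine formula gives a central angle δ ≈ 0.937 rad (53.7°) between the endpoints.
Interpolate at f = 3/10 with slerp weights a = sin((1−f)δ)/sin δ ≈ 0.757, b = sin(fδ)/sin δ ≈ 0.344.
p = a·p₁ + b·p₂ ≈ (0.779, -0.450, 0.437); φ = arcsin(p_z) ≈ 25.91°, λ = atan2(p_y, p_x) ≈ -29.98°.

≈ lat 26°, lon -30°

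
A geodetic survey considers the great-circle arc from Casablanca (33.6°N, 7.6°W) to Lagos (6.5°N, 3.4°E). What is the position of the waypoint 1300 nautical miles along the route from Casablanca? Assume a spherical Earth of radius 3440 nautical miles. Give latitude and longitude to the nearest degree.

From cos δ = sin φ₁ sin φ₂ + cos φ₁ cos φ₂ cos Δλ, the central angle is δ ≈ 0.505 rad (29.0°). The total great-circle distance is δ·R ≈ 0.505 × 3440 ≈ 1738 nmi, so the target fraction is f = 1300/1738 ≈ 0.748.
Interpolate at f ≈ 0.748 with slerp weights a = sin((1−f)δ)/sin δ ≈ 0.263, b = sin(fδ)/sin δ ≈ 0.762.
p = a·p₁ + b·p₂ ≈ (0.973, 0.016, 0.232); φ = arcsin(p_z) ≈ 13.39°, λ = atan2(p_y, p_x) ≈ 0.94°.

≈ (13°N, 1°E)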